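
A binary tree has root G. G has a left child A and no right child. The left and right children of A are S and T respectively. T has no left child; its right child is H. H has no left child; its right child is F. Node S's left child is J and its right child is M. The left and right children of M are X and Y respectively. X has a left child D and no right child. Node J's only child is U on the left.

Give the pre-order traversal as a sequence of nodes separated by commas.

Pre-order visits the node, then its left subtree, then its right subtree.
Visit G.
At G: go left to A.
  Visit A.
  At A: go left to S.
    Visit S.
    At S: go left to J.
      Visit J.
      At J: go left to U.
        U is a leaf — visit U.
      At J: no right child.
    At S: go right to M.
      Visit M.
      At M: go left to X.
        Visit X.
        At X: go left to D.
          D is a leaf — visit D.
        At X: no right child.
      At M: go right to Y.
        Y is a leaf — visit Y.
  At A: go right to T.
    Visit T.
    At T: no left child.
    At T: go right to H.
      Visit H.
      At H: no left child.
      At H: go right to F.
        F is a leaf — visit F.
At G: no right child.

G, A, S, J, U, M, X, D, Y, T, H, F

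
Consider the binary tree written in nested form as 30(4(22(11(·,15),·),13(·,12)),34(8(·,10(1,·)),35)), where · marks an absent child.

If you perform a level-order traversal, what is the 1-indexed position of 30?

1

Level-order visits nodes level by level from the root, left to right within each level.
Level 0: 30
Level 1: 4, 34
Level 2: 22, 13, 8, 35
Level 3: 11, 12, 10
Level 4: 15, 1
Full level-order sequence: 30, 4, 34, 22, 13, 8, 35, 11, 12, 10, 15, 1.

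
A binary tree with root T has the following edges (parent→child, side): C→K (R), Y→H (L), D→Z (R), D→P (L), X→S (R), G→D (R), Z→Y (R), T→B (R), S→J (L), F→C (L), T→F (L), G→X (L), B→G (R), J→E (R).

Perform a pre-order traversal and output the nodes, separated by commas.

T, F, C, K, B, G, X, S, J, E, D, P, Z, Y, H

Pre-order visits the node, then its left subtree, then its right subtree.
Visit T.
At T: go left to F.
  Visit F.
  At F: go left to C.
    Visit C.
    At C: no left child.
    At C: go right to K.
      K is a leaf — visit K.
  At F: no right child.
At T: go right to B.
  Visit B.
  At B: no left child.
  At B: go right to G.
    Visit G.
    At G: go left to X.
      Visit X.
      At X: no left child.
      At X: go right to S.
        Visit S.
        At S: go left to J.
          Visit J.
          At J: no left child.
          At J: go right to E.
            E is a leaf — visit E.
        At S: no right child.
    At G: go right to D.
      Visit D.
      At D: go left to P.
        P is a leaf — visit P.
      At D: go right to Z.
        Visit Z.
        At Z: no left child.
        At Z: go right to Y.
          Visit Y.
          At Y: go left to H.
            H is a leaf — visit H.
          At Y: no right child.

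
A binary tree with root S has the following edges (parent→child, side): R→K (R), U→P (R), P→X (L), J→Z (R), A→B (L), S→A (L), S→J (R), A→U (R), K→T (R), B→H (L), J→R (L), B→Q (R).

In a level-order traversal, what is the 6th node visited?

R

Level-order visits nodes level by level from the root, left to right within each level.
Level 0: S
Level 1: A, J
Level 2: B, U, R, Z
Level 3: H, Q, P, K
Level 4: X, T
Full level-order sequence: S, A, J, B, U, R, Z, H, Q, P, K, X, T.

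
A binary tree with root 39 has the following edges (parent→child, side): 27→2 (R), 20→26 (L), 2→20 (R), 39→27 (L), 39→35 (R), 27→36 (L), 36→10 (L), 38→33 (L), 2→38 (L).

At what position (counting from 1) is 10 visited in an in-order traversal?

1

In-order visits the left subtree, then the node, then the right subtree.
At 39: go left to 27.
  At 27: go left to 36.
    At 36: go left to 10.
      10 is a leaf — visit 10.
    Visit 36.
    At 36: no right child.
  Visit 27.
  At 27: go right to 2.
    At 2: go left to 38.
      At 38: go left to 33.
        33 is a leaf — visit 33.
      Visit 38.
      At 38: no right child.
    Visit 2.
    At 2: go right to 20.
      At 20: go left to 26.
        26 is a leaf — visit 26.
      Visit 20.
      At 20: no right child.
Visit 39.
At 39: go right to 35.
  35 is a leaf — visit 35.
Full in-order sequence: 10, 36, 27, 33, 38, 2, 26, 20, 39, 35.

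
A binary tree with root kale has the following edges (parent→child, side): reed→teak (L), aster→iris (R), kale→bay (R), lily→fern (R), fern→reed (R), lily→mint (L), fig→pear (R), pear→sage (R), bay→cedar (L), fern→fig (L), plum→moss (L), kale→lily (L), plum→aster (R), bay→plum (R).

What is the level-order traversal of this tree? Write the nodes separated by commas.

kale, lily, bay, mint, fern, cedar, plum, fig, reed, moss, aster, pear, teak, iris, sage

Level-order visits nodes level by level from the root, left to right within each level.
Level 0: kale
Level 1: lily, bay
Level 2: mint, fern, cedar, plum
Level 3: fig, reed, moss, aster
Level 4: pear, teak, iris
Level 5: sage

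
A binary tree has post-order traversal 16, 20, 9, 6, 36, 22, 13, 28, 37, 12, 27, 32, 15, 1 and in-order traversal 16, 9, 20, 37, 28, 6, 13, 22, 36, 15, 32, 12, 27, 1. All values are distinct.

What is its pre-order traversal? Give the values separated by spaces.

1 15 37 9 16 20 28 13 6 22 36 32 27 12

The last element of post-order is the root; it splits in-order into left and right subtrees.
Root 1: left subtree has 13 nodes {16, 9, 20, 37, 28, 6, 13, 22, 36, 15, 32, 12, 27}, right has 0 { }.
  Root 15: left subtree has 9 nodes {16, 9, 20, 37, 28, 6, 13, 22, 36}, right has 3 {32, 12, 27}.
    Root 37: left subtree has 3 nodes {16, 9, 20}, right has 5 {28, 6, 13, 22, 36}.
      Root 9: left subtree has 1 node {16}, right has 1 {20}.
      Root 28: left subtree has 0 nodes { }, right has 4 {6, 13, 22, 36}.
        Root 13: left subtree has 1 node {6}, right has 2 {22, 36}.
          Root 22: left subtree has 0 nodes { }, right has 1 {36}.
    Root 32: left subtree has 0 nodes { }, right has 2 {12, 27}.
      Root 27: left subtree has 1 node {12}, right has 0 { }.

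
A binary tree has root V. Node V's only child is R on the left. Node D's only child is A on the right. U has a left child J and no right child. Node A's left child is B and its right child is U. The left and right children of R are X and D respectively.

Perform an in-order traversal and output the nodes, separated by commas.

X, R, D, B, A, J, U, V

In-order visits the left subtree, then the node, then the right subtree.
At V: go left to R.
  At R: go left to X.
    X is a leaf — visit X.
  Visit R.
  At R: go right to D.
    At D: no left child.
    Visit D.
    At D: go right to A.
      At A: go left to B.
        B is a leaf — visit B.
      Visit A.
      At A: go right to U.
        At U: go left to J.
          J is a leaf — visit J.
        Visit U.
        At U: no right child.
Visit V.
At V: no right child.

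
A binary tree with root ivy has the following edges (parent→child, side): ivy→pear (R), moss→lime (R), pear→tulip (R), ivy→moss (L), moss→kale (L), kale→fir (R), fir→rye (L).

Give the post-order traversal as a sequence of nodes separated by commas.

Post-order visits the left subtree, then the right subtree, then the node.
At ivy: go left to moss.
  At moss: go left to kale.
    At kale: no left child.
    At kale: go right to fir.
      At fir: go left to rye.
        rye is a leaf — visit rye.
      At fir: no right child.
      Visit fir.
    Visit kale.
  At moss: go right to lime.
    lime is a leaf — visit lime.
  Visit moss.
At ivy: go right to pear.
  At pear: no left child.
  At pear: go right to tulip.
    tulip is a leaf — visit tulip.
  Visit pear.
Visit ivy.

rye, fir, kale, lime, moss, tulip, pear, ivy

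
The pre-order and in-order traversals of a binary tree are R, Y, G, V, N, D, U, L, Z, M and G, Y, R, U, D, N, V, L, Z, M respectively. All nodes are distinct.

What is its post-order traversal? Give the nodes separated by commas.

The first element of pre-order is the root; it splits in-order into left and right subtrees.
Root R: left subtree has 2 nodes {G, Y}, right has 7 {U, D, N, V, L, Z, M}.
  Root Y: left subtree has 1 node {G}, right has 0 { }.
  Root V: left subtree has 3 nodes {U, D, N}, right has 3 {L, Z, M}.
    Root N: left subtree has 2 nodes {U, D}, right has 0 { }.
      Root D: left subtree has 1 node {U}, right has 0 { }.
    Root L: left subtree has 0 nodes { }, right has 2 {Z, M}.
      Root Z: left subtree has 0 nodes { }, right has 1 {M}.

G, Y, U, D, N, M, Z, L, V, R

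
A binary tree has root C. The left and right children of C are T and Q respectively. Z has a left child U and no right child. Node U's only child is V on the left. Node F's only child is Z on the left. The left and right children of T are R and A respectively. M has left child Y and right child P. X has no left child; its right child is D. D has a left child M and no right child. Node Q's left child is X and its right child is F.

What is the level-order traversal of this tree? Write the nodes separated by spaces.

Level-order visits nodes level by level from the root, left to right within each level.
Level 0: C
Level 1: T, Q
Level 2: R, A, X, F
Level 3: D, Z
Level 4: M, U
Level 5: Y, P, V

C T Q R A X F D Z M U Y P V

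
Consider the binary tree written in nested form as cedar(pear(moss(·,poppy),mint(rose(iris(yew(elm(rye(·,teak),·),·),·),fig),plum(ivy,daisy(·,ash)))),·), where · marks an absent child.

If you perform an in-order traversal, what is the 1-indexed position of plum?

In-order visits the left subtree, then the node, then the right subtree.
At cedar: go left to pear.
  At pear: go left to moss.
    At moss: no left child.
    Visit moss.
    At moss: go right to poppy.
      poppy is a leaf — visit poppy.
  Visit pear.
  At pear: go right to mint.
    At mint: go left to rose.
      At rose: go left to iris.
        At iris: go left to yew.
          At yew: go left to elm.
            At elm: go left to rye.
              At rye: no left child.
              Visit rye.
              At rye: go right to teak.
                teak is a leaf — visit teak.
            Visit elm.
            At elm: no right child.
          Visit yew.
          At yew: no right child.
        Visit iris.
        At iris: no right child.
      Visit rose.
      At rose: go right to fig.
        fig is a leaf — visit fig.
    Visit mint.
    At mint: go right to plum.
      At plum: go left to ivy.
        ivy is a leaf — visit ivy.
      Visit plum.
      At plum: go right to daisy.
        At daisy: no left child.
        Visit daisy.
        At daisy: go right to ash.
          ash is a leaf — visit ash.
Visit cedar.
At cedar: no right child.
Full in-order sequence: moss, poppy, pear, rye, teak, elm, yew, iris, rose, fig, mint, ivy, plum, daisy, ash, cedar.

13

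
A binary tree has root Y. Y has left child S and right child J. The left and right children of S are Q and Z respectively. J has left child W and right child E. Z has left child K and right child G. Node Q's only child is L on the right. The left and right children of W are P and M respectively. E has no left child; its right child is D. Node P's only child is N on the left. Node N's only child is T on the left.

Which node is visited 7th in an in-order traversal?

Y

In-order visits the left subtree, then the node, then the right subtree.
At Y: go left to S.
  At S: go left to Q.
    At Q: no left child.
    Visit Q.
    At Q: go right to L.
      L is a leaf — visit L.
  Visit S.
  At S: go right to Z.
    At Z: go left to K.
      K is a leaf — visit K.
    Visit Z.
    At Z: go right to G.
      G is a leaf — visit G.
Visit Y.
At Y: go right to J.
  At J: go left to W.
    At W: go left to P.
      At P: go left to N.
        At N: go left to T.
          T is a leaf — visit T.
        Visit N.
        At N: no right child.
      Visit P.
      At P: no right child.
    Visit W.
    At W: go right to M.
      M is a leaf — visit M.
  Visit J.
  At J: go right to E.
    At E: no left child.
    Visit E.
    At E: go right to D.
      D is a leaf — visit D.
Full in-order sequence: Q, L, S, K, Z, G, Y, T, N, P, W, M, J, E, D.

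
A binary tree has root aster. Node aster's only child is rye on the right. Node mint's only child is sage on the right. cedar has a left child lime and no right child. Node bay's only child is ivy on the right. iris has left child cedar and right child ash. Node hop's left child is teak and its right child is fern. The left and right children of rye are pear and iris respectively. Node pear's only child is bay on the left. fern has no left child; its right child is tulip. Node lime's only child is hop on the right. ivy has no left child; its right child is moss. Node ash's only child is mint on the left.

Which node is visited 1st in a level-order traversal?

Level-order visits nodes level by level from the root, left to right within each level.
Level 0: aster
Level 1: rye
Level 2: pear, iris
Level 3: bay, cedar, ash
Level 4: ivy, lime, mint
Level 5: moss, hop, sage
Level 6: teak, fern
Level 7: tulip
Full level-order sequence: aster, rye, pear, iris, bay, cedar, ash, ivy, lime, mint, moss, hop, sage, teak, fern, tulip.

aster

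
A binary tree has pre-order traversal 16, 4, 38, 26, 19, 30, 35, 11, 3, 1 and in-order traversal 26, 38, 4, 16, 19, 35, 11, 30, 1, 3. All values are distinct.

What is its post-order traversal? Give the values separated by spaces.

26 38 4 11 35 1 3 30 19 16

The first element of pre-order is the root; it splits in-order into left and right subtrees.
Root 16: left subtree has 3 nodes {26, 38, 4}, right has 6 {19, 35, 11, 30, 1, 3}.
  Root 4: left subtree has 2 nodes {26, 38}, right has 0 { }.
    Root 38: left subtree has 1 node {26}, right has 0 { }.
  Root 19: left subtree has 0 nodes { }, right has 5 {35, 11, 30, 1, 3}.
    Root 30: left subtree has 2 nodes {35, 11}, right has 2 {1, 3}.
      Root 35: left subtree has 0 nodes { }, right has 1 {11}.
      Root 3: left subtree has 1 node {1}, right has 0 { }.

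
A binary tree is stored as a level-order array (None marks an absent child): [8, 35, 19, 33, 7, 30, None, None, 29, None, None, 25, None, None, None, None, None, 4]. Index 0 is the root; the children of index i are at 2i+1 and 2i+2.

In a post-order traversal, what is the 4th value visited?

Post-order visits the left subtree, then the right subtree, then the node.
At 8: go left to 35.
  At 35: go left to 33.
    At 33: no left child.
    At 33: go right to 29.
      At 29: go left to 4.
        4 is a leaf — visit 4.
      At 29: no right child.
      Visit 29.
    Visit 33.
  At 35: go right to 7.
    7 is a leaf — visit 7.
  Visit 35.
At 8: go right to 19.
  At 19: go left to 30.
    At 30: go left to 25.
      25 is a leaf — visit 25.
    At 30: no right child.
    Visit 30.
  At 19: no right child.
  Visit 19.
Visit 8.
Full post-order sequence: 4, 29, 33, 7, 35, 25, 30, 19, 8.

7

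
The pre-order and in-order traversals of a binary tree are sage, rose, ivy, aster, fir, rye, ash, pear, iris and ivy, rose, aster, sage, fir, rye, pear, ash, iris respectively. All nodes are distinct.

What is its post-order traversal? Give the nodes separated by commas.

The first element of pre-order is the root; it splits in-order into left and right subtrees.
Root sage: left subtree has 3 nodes {ivy, rose, aster}, right has 5 {fir, rye, pear, ash, iris}.
  Root rose: left subtree has 1 node {ivy}, right has 1 {aster}.
  Root fir: left subtree has 0 nodes { }, right has 4 {rye, pear, ash, iris}.
    Root rye: left subtree has 0 nodes { }, right has 3 {pear, ash, iris}.
      Root ash: left subtree has 1 node {pear}, right has 1 {iris}.

ivy, aster, rose, pear, iris, ash, rye, fir, sage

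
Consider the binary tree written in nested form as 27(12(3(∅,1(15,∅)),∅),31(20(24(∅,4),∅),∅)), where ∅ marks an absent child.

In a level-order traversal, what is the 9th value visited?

4

Level-order visits nodes level by level from the root, left to right within each level.
Level 0: 27
Level 1: 12, 31
Level 2: 3, 20
Level 3: 1, 24
Level 4: 15, 4
Full level-order sequence: 27, 12, 31, 3, 20, 1, 24, 15, 4.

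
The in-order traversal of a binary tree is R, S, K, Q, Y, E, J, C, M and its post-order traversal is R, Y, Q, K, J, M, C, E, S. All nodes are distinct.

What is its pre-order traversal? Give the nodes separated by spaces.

S R E K Q Y C J M

The last element of post-order is the root; it splits in-order into left and right subtrees.
Root S: left subtree has 1 node {R}, right has 7 {K, Q, Y, E, J, C, M}.
  Root E: left subtree has 3 nodes {K, Q, Y}, right has 3 {J, C, M}.
    Root K: left subtree has 0 nodes { }, right has 2 {Q, Y}.
      Root Q: left subtree has 0 nodes { }, right has 1 {Y}.
    Root C: left subtree has 1 node {J}, right has 1 {M}.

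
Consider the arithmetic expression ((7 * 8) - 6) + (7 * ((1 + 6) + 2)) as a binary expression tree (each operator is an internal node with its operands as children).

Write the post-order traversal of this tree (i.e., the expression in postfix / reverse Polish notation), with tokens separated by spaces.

7 8 * 6 - 7 1 6 + 2 + * +

Post-order on an expression tree gives postfix notation: for each operator, emit left operand, right operand, then the operator.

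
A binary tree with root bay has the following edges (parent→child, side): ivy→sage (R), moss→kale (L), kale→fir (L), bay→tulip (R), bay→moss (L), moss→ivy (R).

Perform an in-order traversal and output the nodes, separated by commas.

fir, kale, moss, ivy, sage, bay, tulip

In-order visits the left subtree, then the node, then the right subtree.
At bay: go left to moss.
  At moss: go left to kale.
    At kale: go left to fir.
      fir is a leaf — visit fir.
    Visit kale.
    At kale: no right child.
  Visit moss.
  At moss: go right to ivy.
    At ivy: no left child.
    Visit ivy.
    At ivy: go right to sage.
      sage is a leaf — visit sage.
Visit bay.
At bay: go right to tulip.
  tulip is a leaf — visit tulip.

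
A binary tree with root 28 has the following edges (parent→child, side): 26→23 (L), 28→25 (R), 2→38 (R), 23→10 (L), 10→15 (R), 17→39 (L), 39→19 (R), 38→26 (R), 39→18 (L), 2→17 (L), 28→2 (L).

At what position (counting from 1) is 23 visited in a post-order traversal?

Post-order visits the left subtree, then the right subtree, then the node.
At 28: go left to 2.
  At 2: go left to 17.
    At 17: go left to 39.
      At 39: go left to 18.
        18 is a leaf — visit 18.
      At 39: go right to 19.
        19 is a leaf — visit 19.
      Visit 39.
    At 17: no right child.
    Visit 17.
  At 2: go right to 38.
    At 38: no left child.
    At 38: go right to 26.
      At 26: go left to 23.
        At 23: go left to 10.
          At 10: no left child.
          At 10: go right to 15.
            15 is a leaf — visit 15.
          Visit 10.
        At 23: no right child.
        Visit 23.
      At 26: no right child.
      Visit 26.
    Visit 38.
  Visit 2.
At 28: go right to 25.
  25 is a leaf — visit 25.
Visit 28.
Full post-order sequence: 18, 19, 39, 17, 15, 10, 23, 26, 38, 2, 25, 28.

7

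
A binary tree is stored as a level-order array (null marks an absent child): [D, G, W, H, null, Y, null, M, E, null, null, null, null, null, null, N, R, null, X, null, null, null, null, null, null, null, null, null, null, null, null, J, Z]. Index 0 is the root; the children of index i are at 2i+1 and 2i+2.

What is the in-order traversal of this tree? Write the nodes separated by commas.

In-order visits the left subtree, then the node, then the right subtree.
At D: go left to G.
  At G: go left to H.
    At H: go left to M.
      At M: go left to N.
        At N: go left to J.
          J is a leaf — visit J.
        Visit N.
        At N: go right to Z.
          Z is a leaf — visit Z.
      Visit M.
      At M: go right to R.
        R is a leaf — visit R.
    Visit H.
    At H: go right to E.
      At E: no left child.
      Visit E.
      At E: go right to X.
        X is a leaf — visit X.
  Visit G.
  At G: no right child.
Visit D.
At D: go right to W.
  At W: go left to Y.
    Y is a leaf — visit Y.
  Visit W.
  At W: no right child.

J, N, Z, M, R, H, E, X, G, D, Y, W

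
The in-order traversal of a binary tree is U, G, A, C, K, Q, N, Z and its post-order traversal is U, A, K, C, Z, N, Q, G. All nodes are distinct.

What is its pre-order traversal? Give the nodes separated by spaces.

G U Q C A K N Z

The last element of post-order is the root; it splits in-order into left and right subtrees.
Root G: left subtree has 1 node {U}, right has 6 {A, C, K, Q, N, Z}.
  Root Q: left subtree has 3 nodes {A, C, K}, right has 2 {N, Z}.
    Root C: left subtree has 1 node {A}, right has 1 {K}.
    Root N: left subtree has 0 nodes { }, right has 1 {Z}.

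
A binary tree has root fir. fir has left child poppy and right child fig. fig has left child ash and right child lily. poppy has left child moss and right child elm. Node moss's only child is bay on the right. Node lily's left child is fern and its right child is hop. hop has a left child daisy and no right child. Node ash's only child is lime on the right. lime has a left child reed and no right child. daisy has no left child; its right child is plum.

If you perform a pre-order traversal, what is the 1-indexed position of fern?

11

Pre-order visits the node, then its left subtree, then its right subtree.
Visit fir.
At fir: go left to poppy.
  Visit poppy.
  At poppy: go left to moss.
    Visit moss.
    At moss: no left child.
    At moss: go right to bay.
      bay is a leaf — visit bay.
  At poppy: go right to elm.
    elm is a leaf — visit elm.
At fir: go right to fig.
  Visit fig.
  At fig: go left to ash.
    Visit ash.
    At ash: no left child.
    At ash: go right to lime.
      Visit lime.
      At lime: go left to reed.
        reed is a leaf — visit reed.
      At lime: no right child.
  At fig: go right to lily.
    Visit lily.
    At lily: go left to fern.
      fern is a leaf — visit fern.
    At lily: go right to hop.
      Visit hop.
      At hop: go left to daisy.
        Visit daisy.
        At daisy: no left child.
        At daisy: go right to plum.
          plum is a leaf — visit plum.
      At hop: no right child.
Full pre-order sequence: fir, poppy, moss, bay, elm, fig, ash, lime, reed, lily, fern, hop, daisy, plum.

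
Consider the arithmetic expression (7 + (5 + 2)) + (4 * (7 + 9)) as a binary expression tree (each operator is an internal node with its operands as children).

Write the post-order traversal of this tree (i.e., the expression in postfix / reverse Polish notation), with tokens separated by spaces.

Post-order on an expression tree gives postfix notation: for each operator, emit left operand, right operand, then the operator.

7 5 2 + + 4 7 9 + * +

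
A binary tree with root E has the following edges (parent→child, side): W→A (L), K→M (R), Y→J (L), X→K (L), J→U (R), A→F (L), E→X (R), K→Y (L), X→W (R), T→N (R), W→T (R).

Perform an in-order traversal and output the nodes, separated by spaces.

In-order visits the left subtree, then the node, then the right subtree.
At E: no left child.
Visit E.
At E: go right to X.
  At X: go left to K.
    At K: go left to Y.
      At Y: go left to J.
        At J: no left child.
        Visit J.
        At J: go right to U.
          U is a leaf — visit U.
      Visit Y.
      At Y: no right child.
    Visit K.
    At K: go right to M.
      M is a leaf — visit M.
  Visit X.
  At X: go right to W.
    At W: go left to A.
      At A: go left to F.
        F is a leaf — visit F.
      Visit A.
      At A: no right child.
    Visit W.
    At W: go right to T.
      At T: no left child.
      Visit T.
      At T: go right to N.
        N is a leaf — visit N.

E J U Y K M X F A W T N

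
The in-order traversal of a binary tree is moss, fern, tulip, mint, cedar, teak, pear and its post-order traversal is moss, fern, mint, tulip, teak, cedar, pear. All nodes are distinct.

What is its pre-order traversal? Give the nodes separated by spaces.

The last element of post-order is the root; it splits in-order into left and right subtrees.
Root pear: left subtree has 6 nodes {moss, fern, tulip, mint, cedar, teak}, right has 0 { }.
  Root cedar: left subtree has 4 nodes {moss, fern, tulip, mint}, right has 1 {teak}.
    Root tulip: left subtree has 2 nodes {moss, fern}, right has 1 {mint}.
      Root fern: left subtree has 1 node {moss}, right has 0 { }.

pear cedar tulip fern moss mint teak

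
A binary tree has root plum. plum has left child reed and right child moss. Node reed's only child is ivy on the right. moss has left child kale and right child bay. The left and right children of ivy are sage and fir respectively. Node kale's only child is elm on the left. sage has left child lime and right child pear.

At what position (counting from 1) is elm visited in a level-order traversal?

9

Level-order visits nodes level by level from the root, left to right within each level.
Level 0: plum
Level 1: reed, moss
Level 2: ivy, kale, bay
Level 3: sage, fir, elm
Level 4: lime, pear
Full level-order sequence: plum, reed, moss, ivy, kale, bay, sage, fir, elm, lime, pear.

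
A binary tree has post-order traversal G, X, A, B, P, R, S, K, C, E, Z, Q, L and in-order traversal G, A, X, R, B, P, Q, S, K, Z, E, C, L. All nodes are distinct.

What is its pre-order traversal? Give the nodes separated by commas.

L, Q, R, A, G, X, P, B, Z, K, S, E, C

The last element of post-order is the root; it splits in-order into left and right subtrees.
Root L: left subtree has 12 nodes {G, A, X, R, B, P, Q, S, K, Z, E, C}, right has 0 { }.
  Root Q: left subtree has 6 nodes {G, A, X, R, B, P}, right has 5 {S, K, Z, E, C}.
    Root R: left subtree has 3 nodes {G, A, X}, right has 2 {B, P}.
      Root A: left subtree has 1 node {G}, right has 1 {X}.
      Root P: left subtree has 1 node {B}, right has 0 { }.
    Root Z: left subtree has 2 nodes {S, K}, right has 2 {E, C}.
      Root K: left subtree has 1 node {S}, right has 0 { }.
      Root E: left subtree has 0 nodes { }, right has 1 {C}.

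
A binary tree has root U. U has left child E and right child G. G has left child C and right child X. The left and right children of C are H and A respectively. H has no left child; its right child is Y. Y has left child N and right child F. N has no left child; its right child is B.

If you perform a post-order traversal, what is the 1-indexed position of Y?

Post-order visits the left subtree, then the right subtree, then the node.
At U: go left to E.
  E is a leaf — visit E.
At U: go right to G.
  At G: go left to C.
    At C: go left to H.
      At H: no left child.
      At H: go right to Y.
        At Y: go left to N.
          At N: no left child.
          At N: go right to B.
            B is a leaf — visit B.
          Visit N.
        At Y: go right to F.
          F is a leaf — visit F.
        Visit Y.
      Visit H.
    At C: go right to A.
      A is a leaf — visit A.
    Visit C.
  At G: go right to X.
    X is a leaf — visit X.
  Visit G.
Visit U.
Full post-order sequence: E, B, N, F, Y, H, A, C, X, G, U.

5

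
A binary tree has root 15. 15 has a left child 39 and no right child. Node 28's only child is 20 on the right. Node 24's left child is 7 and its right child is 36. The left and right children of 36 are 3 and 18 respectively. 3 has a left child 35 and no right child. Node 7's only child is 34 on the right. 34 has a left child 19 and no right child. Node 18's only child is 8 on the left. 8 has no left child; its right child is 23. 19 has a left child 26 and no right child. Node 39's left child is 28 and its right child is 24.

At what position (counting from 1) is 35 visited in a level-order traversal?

Level-order visits nodes level by level from the root, left to right within each level.
Level 0: 15
Level 1: 39
Level 2: 28, 24
Level 3: 20, 7, 36
Level 4: 34, 3, 18
Level 5: 19, 35, 8
Level 6: 26, 23
Full level-order sequence: 15, 39, 28, 24, 20, 7, 36, 34, 3, 18, 19, 35, 8, 26, 23.

12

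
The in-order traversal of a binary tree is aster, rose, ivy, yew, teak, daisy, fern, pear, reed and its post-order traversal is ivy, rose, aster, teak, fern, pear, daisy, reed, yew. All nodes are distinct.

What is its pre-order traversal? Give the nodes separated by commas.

yew, aster, rose, ivy, reed, daisy, teak, pear, fern

The last element of post-order is the root; it splits in-order into left and right subtrees.
Root yew: left subtree has 3 nodes {aster, rose, ivy}, right has 5 {teak, daisy, fern, pear, reed}.
  Root aster: left subtree has 0 nodes { }, right has 2 {rose, ivy}.
    Root rose: left subtree has 0 nodes { }, right has 1 {ivy}.
  Root reed: left subtree has 4 nodes {teak, daisy, fern, pear}, right has 0 { }.
    Root daisy: left subtree has 1 node {teak}, right has 2 {fern, pear}.
      Root pear: left subtree has 1 node {fern}, right has 0 { }.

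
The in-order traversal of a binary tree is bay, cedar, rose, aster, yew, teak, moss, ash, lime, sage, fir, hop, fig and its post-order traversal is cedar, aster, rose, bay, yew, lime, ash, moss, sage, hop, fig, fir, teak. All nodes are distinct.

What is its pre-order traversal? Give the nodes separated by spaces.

The last element of post-order is the root; it splits in-order into left and right subtrees.
Root teak: left subtree has 5 nodes {bay, cedar, rose, aster, yew}, right has 7 {moss, ash, lime, sage, fir, hop, fig}.
  Root yew: left subtree has 4 nodes {bay, cedar, rose, aster}, right has 0 { }.
    Root bay: left subtree has 0 nodes { }, right has 3 {cedar, rose, aster}.
      Root rose: left subtree has 1 node {cedar}, right has 1 {aster}.
  Root fir: left subtree has 4 nodes {moss, ash, lime, sage}, right has 2 {hop, fig}.
    Root sage: left subtree has 3 nodes {moss, ash, lime}, right has 0 { }.
      Root moss: left subtree has 0 nodes { }, right has 2 {ash, lime}.
        Root ash: left subtree has 0 nodes { }, right has 1 {lime}.
    Root fig: left subtree has 1 node {hop}, right has 0 { }.

teak yew bay rose cedar aster fir sage moss ash lime fig hop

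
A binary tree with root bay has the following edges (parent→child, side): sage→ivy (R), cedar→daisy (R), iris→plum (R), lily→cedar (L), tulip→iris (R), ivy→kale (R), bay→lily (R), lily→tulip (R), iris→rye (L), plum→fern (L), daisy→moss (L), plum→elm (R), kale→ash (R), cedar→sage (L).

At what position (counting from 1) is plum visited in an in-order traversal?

14

In-order visits the left subtree, then the node, then the right subtree.
At bay: no left child.
Visit bay.
At bay: go right to lily.
  At lily: go left to cedar.
    At cedar: go left to sage.
      At sage: no left child.
      Visit sage.
      At sage: go right to ivy.
        At ivy: no left child.
        Visit ivy.
        At ivy: go right to kale.
          At kale: no left child.
          Visit kale.
          At kale: go right to ash.
            ash is a leaf — visit ash.
    Visit cedar.
    At cedar: go right to daisy.
      At daisy: go left to moss.
        moss is a leaf — visit moss.
      Visit daisy.
      At daisy: no right child.
  Visit lily.
  At lily: go right to tulip.
    At tulip: no left child.
    Visit tulip.
    At tulip: go right to iris.
      At iris: go left to rye.
        rye is a leaf — visit rye.
      Visit iris.
      At iris: go right to plum.
        At plum: go left to fern.
          fern is a leaf — visit fern.
        Visit plum.
        At plum: go right to elm.
          elm is a leaf — visit elm.
Full in-order sequence: bay, sage, ivy, kale, ash, cedar, moss, daisy, lily, tulip, rye, iris, fern, plum, elm.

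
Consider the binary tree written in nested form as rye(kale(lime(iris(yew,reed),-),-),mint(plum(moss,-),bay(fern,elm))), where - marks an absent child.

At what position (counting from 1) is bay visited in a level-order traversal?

6

Level-order visits nodes level by level from the root, left to right within each level.
Level 0: rye
Level 1: kale, mint
Level 2: lime, plum, bay
Level 3: iris, moss, fern, elm
Level 4: yew, reed
Full level-order sequence: rye, kale, mint, lime, plum, bay, iris, moss, fern, elm, yew, reed.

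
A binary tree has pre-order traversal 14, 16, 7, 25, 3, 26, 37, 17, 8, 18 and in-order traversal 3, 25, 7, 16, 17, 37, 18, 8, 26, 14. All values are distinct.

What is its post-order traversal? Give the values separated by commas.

The first element of pre-order is the root; it splits in-order into left and right subtrees.
Root 14: left subtree has 9 nodes {3, 25, 7, 16, 17, 37, 18, 8, 26}, right has 0 { }.
  Root 16: left subtree has 3 nodes {3, 25, 7}, right has 5 {17, 37, 18, 8, 26}.
    Root 7: left subtree has 2 nodes {3, 25}, right has 0 { }.
      Root 25: left subtree has 1 node {3}, right has 0 { }.
    Root 26: left subtree has 4 nodes {17, 37, 18, 8}, right has 0 { }.
      Root 37: left subtree has 1 node {17}, right has 2 {18, 8}.
        Root 8: left subtree has 1 node {18}, right has 0 { }.

3, 25, 7, 17, 18, 8, 37, 26, 16, 14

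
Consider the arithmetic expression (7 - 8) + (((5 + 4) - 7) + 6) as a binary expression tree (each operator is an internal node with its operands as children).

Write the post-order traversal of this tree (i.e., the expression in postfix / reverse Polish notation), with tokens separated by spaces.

7 8 - 5 4 + 7 - 6 + +

Post-order on an expression tree gives postfix notation: for each operator, emit left operand, right operand, then the operator.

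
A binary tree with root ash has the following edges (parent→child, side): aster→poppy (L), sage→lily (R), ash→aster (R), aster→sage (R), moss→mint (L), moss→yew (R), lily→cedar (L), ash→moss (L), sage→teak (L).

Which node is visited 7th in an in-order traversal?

teak

In-order visits the left subtree, then the node, then the right subtree.
At ash: go left to moss.
  At moss: go left to mint.
    mint is a leaf — visit mint.
  Visit moss.
  At moss: go right to yew.
    yew is a leaf — visit yew.
Visit ash.
At ash: go right to aster.
  At aster: go left to poppy.
    poppy is a leaf — visit poppy.
  Visit aster.
  At aster: go right to sage.
    At sage: go left to teak.
      teak is a leaf — visit teak.
    Visit sage.
    At sage: go right to lily.
      At lily: go left to cedar.
        cedar is a leaf — visit cedar.
      Visit lily.
      At lily: no right child.
Full in-order sequence: mint, moss, yew, ash, poppy, aster, teak, sage, cedar, lily.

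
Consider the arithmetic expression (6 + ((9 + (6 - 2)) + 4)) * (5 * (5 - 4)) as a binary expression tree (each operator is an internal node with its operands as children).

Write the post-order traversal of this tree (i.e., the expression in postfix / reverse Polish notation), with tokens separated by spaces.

Post-order on an expression tree gives postfix notation: for each operator, emit left operand, right operand, then the operator.

6 9 6 2 - + 4 + + 5 5 4 - * *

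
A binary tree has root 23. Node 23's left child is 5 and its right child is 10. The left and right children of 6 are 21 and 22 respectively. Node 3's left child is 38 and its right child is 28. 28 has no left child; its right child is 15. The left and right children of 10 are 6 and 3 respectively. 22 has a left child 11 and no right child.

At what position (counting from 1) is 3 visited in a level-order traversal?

Level-order visits nodes level by level from the root, left to right within each level.
Level 0: 23
Level 1: 5, 10
Level 2: 6, 3
Level 3: 21, 22, 38, 28
Level 4: 11, 15
Full level-order sequence: 23, 5, 10, 6, 3, 21, 22, 38, 28, 11, 15.

5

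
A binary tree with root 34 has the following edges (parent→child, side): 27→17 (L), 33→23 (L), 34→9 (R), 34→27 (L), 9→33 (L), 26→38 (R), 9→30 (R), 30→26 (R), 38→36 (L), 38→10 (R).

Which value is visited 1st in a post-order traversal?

17

Post-order visits the left subtree, then the right subtree, then the node.
At 34: go left to 27.
  At 27: go left to 17.
    17 is a leaf — visit 17.
  At 27: no right child.
  Visit 27.
At 34: go right to 9.
  At 9: go left to 33.
    At 33: go left to 23.
      23 is a leaf — visit 23.
    At 33: no right child.
    Visit 33.
  At 9: go right to 30.
    At 30: no left child.
    At 30: go right to 26.
      At 26: no left child.
      At 26: go right to 38.
        At 38: go left to 36.
          36 is a leaf — visit 36.
        At 38: go right to 10.
          10 is a leaf — visit 10.
        Visit 38.
      Visit 26.
    Visit 30.
  Visit 9.
Visit 34.
Full post-order sequence: 17, 27, 23, 33, 36, 10, 38, 26, 30, 9, 34.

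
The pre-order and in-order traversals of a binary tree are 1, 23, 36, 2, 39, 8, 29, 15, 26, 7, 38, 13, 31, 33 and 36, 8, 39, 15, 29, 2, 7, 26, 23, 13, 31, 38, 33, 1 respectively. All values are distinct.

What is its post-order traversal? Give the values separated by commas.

The first element of pre-order is the root; it splits in-order into left and right subtrees.
Root 1: left subtree has 13 nodes {36, 8, 39, 15, 29, 2, 7, 26, 23, 13, 31, 38, 33}, right has 0 { }.
  Root 23: left subtree has 8 nodes {36, 8, 39, 15, 29, 2, 7, 26}, right has 4 {13, 31, 38, 33}.
    Root 36: left subtree has 0 nodes { }, right has 7 {8, 39, 15, 29, 2, 7, 26}.
      Root 2: left subtree has 4 nodes {8, 39, 15, 29}, right has 2 {7, 26}.
        Root 39: left subtree has 1 node {8}, right has 2 {15, 29}.
          Root 29: left subtree has 1 node {15}, right has 0 { }.
        Root 26: left subtree has 1 node {7}, right has 0 { }.
    Root 38: left subtree has 2 nodes {13, 31}, right has 1 {33}.
      Root 13: left subtree has 0 nodes { }, right has 1 {31}.

8, 15, 29, 39, 7, 26, 2, 36, 31, 13, 33, 38, 23, 1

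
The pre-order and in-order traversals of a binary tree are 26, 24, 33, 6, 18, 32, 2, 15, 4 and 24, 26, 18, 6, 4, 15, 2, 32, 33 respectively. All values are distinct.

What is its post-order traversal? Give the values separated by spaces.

The first element of pre-order is the root; it splits in-order into left and right subtrees.
Root 26: left subtree has 1 node {24}, right has 7 {18, 6, 4, 15, 2, 32, 33}.
  Root 33: left subtree has 6 nodes {18, 6, 4, 15, 2, 32}, right has 0 { }.
    Root 6: left subtree has 1 node {18}, right has 4 {4, 15, 2, 32}.
      Root 32: left subtree has 3 nodes {4, 15, 2}, right has 0 { }.
        Root 2: left subtree has 2 nodes {4, 15}, right has 0 { }.
          Root 15: left subtree has 1 node {4}, right has 0 { }.

24 18 4 15 2 32 6 33 26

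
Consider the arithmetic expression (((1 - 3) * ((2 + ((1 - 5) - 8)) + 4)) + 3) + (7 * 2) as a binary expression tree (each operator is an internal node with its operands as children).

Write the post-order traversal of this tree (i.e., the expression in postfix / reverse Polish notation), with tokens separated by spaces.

Post-order on an expression tree gives postfix notation: for each operator, emit left operand, right operand, then the operator.

1 3 - 2 1 5 - 8 - + 4 + * 3 + 7 2 * +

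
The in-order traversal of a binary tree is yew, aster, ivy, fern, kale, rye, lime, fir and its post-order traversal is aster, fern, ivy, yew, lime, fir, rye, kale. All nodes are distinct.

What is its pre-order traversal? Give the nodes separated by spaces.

kale yew ivy aster fern rye fir lime

The last element of post-order is the root; it splits in-order into left and right subtrees.
Root kale: left subtree has 4 nodes {yew, aster, ivy, fern}, right has 3 {rye, lime, fir}.
  Root yew: left subtree has 0 nodes { }, right has 3 {aster, ivy, fern}.
    Root ivy: left subtree has 1 node {aster}, right has 1 {fern}.
  Root rye: left subtree has 0 nodes { }, right has 2 {lime, fir}.
    Root fir: left subtree has 1 node {lime}, right has 0 { }.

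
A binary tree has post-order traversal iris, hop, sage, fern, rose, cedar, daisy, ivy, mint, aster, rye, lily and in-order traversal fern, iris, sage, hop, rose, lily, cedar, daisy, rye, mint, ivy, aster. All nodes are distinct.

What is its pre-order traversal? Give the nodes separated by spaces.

The last element of post-order is the root; it splits in-order into left and right subtrees.
Root lily: left subtree has 5 nodes {fern, iris, sage, hop, rose}, right has 6 {cedar, daisy, rye, mint, ivy, aster}.
  Root rose: left subtree has 4 nodes {fern, iris, sage, hop}, right has 0 { }.
    Root fern: left subtree has 0 nodes { }, right has 3 {iris, sage, hop}.
      Root sage: left subtree has 1 node {iris}, right has 1 {hop}.
  Root rye: left subtree has 2 nodes {cedar, daisy}, right has 3 {mint, ivy, aster}.
    Root daisy: left subtree has 1 node {cedar}, right has 0 { }.
    Root aster: left subtree has 2 nodes {mint, ivy}, right has 0 { }.
      Root mint: left subtree has 0 nodes { }, right has 1 {ivy}.

lily rose fern sage iris hop rye daisy cedar aster mint ivy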